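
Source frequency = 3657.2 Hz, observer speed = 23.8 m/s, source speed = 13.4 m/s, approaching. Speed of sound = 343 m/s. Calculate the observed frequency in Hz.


Given values:
  f_s = 3657.2 Hz, v_o = 23.8 m/s, v_s = 13.4 m/s
  Direction: approaching
Formula: f_o = f_s * (c + v_o) / (c - v_s)
Numerator: c + v_o = 343 + 23.8 = 366.8
Denominator: c - v_s = 343 - 13.4 = 329.6
f_o = 3657.2 * 366.8 / 329.6 = 4069.97

4069.97 Hz


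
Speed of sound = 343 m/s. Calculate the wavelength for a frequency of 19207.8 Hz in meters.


Given values:
  c = 343 m/s, f = 19207.8 Hz
Formula: lambda = c / f
lambda = 343 / 19207.8
lambda = 0.0179

0.0179 m


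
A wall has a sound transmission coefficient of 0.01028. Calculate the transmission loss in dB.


Given values:
  tau = 0.01028
Formula: TL = 10 * log10(1 / tau)
Compute 1 / tau = 1 / 0.01028 = 97.2763
Compute log10(97.2763) = 1.988007
TL = 10 * 1.988007 = 19.88

19.88 dB


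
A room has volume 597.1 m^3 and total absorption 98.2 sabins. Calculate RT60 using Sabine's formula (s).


Given values:
  V = 597.1 m^3
  A = 98.2 sabins
Formula: RT60 = 0.161 * V / A
Numerator: 0.161 * 597.1 = 96.1331
RT60 = 96.1331 / 98.2 = 0.979

0.979 s


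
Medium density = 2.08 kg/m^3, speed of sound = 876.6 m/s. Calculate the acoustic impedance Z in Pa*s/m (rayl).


Given values:
  rho = 2.08 kg/m^3
  c = 876.6 m/s
Formula: Z = rho * c
Z = 2.08 * 876.6
Z = 1823.33

1823.33 rayl


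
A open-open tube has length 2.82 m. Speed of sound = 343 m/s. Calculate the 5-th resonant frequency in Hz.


Given values:
  Tube type: open-open, L = 2.82 m, c = 343 m/s, n = 5
Formula: f_n = n * c / (2 * L)
Compute 2 * L = 2 * 2.82 = 5.64
f = 5 * 343 / 5.64
f = 304.08

304.08 Hz


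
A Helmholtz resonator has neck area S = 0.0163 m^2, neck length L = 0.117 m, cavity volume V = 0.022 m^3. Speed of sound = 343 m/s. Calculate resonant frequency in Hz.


Given values:
  S = 0.0163 m^2, L = 0.117 m, V = 0.022 m^3, c = 343 m/s
Formula: f = (c / (2*pi)) * sqrt(S / (V * L))
Compute V * L = 0.022 * 0.117 = 0.002574
Compute S / (V * L) = 0.0163 / 0.002574 = 6.3326
Compute sqrt(6.3326) = 2.516466
Compute c / (2*pi) = 343 / 6.283185 = 54.590148
f = 54.590148 * 2.516466 = 137.37

137.37 Hz


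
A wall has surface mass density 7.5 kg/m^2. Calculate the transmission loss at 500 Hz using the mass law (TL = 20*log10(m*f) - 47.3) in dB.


Given values:
  m = 7.5 kg/m^2, f = 500 Hz
Formula: TL = 20 * log10(m * f) - 47.3
Compute m * f = 7.5 * 500 = 3750.0
Compute log10(3750.0) = 3.574031
Compute 20 * 3.574031 = 71.4806
TL = 71.4806 - 47.3 = 24.18

24.18 dB


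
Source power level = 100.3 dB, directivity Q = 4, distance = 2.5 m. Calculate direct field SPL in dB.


Given values:
  Lw = 100.3 dB, Q = 4, r = 2.5 m
Formula: SPL = Lw + 10 * log10(Q / (4 * pi * r^2))
Compute 4 * pi * r^2 = 4 * pi * 2.5^2 = 78.5398
Compute Q / denom = 4 / 78.5398 = 0.05092959
Compute 10 * log10(0.05092959) = -12.9303
SPL = 100.3 + (-12.9303) = 87.37

87.37 dB


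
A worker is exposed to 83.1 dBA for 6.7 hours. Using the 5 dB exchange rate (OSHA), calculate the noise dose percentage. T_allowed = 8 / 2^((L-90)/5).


Given values:
  L = 83.1 dBA, T = 6.7 hours
Formula: T_allowed = 8 / 2^((L - 90) / 5)
Compute exponent: (83.1 - 90) / 5 = -1.38
Compute 2^(-1.38) = 0.384219
T_allowed = 8 / 0.384219 = 20.821459 hours
Dose = (T / T_allowed) * 100
Dose = (6.7 / 20.821459) * 100 = 32.18

32.18 %


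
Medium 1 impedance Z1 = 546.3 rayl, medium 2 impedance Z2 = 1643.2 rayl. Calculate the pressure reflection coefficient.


Given values:
  Z1 = 546.3 rayl, Z2 = 1643.2 rayl
Formula: R = (Z2 - Z1) / (Z2 + Z1)
Numerator: Z2 - Z1 = 1643.2 - 546.3 = 1096.9
Denominator: Z2 + Z1 = 1643.2 + 546.3 = 2189.5
R = 1096.9 / 2189.5 = 0.501

0.501


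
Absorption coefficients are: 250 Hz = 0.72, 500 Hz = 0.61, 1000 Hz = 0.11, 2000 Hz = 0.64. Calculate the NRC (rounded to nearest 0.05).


Given values:
  a_250 = 0.72, a_500 = 0.61
  a_1000 = 0.11, a_2000 = 0.64
Formula: NRC = (a250 + a500 + a1000 + a2000) / 4
Sum = 0.72 + 0.61 + 0.11 + 0.64 = 2.08
NRC = 2.08 / 4 = 0.52
Rounded to nearest 0.05: 0.5

0.5


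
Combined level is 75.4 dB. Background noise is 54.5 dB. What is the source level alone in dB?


Given values:
  L_total = 75.4 dB, L_bg = 54.5 dB
Formula: L_source = 10 * log10(10^(L_total/10) - 10^(L_bg/10))
Convert to linear:
  10^(75.4/10) = 34673685.0453
  10^(54.5/10) = 281838.2931
Difference: 34673685.0453 - 281838.2931 = 34391846.7522
L_source = 10 * log10(34391846.7522) = 75.36

75.36 dB


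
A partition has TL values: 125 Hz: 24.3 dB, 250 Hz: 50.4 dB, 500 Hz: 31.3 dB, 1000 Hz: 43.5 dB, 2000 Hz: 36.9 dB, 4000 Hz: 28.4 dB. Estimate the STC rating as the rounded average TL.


Given TL values at each frequency:
  125 Hz: 24.3 dB
  250 Hz: 50.4 dB
  500 Hz: 31.3 dB
  1000 Hz: 43.5 dB
  2000 Hz: 36.9 dB
  4000 Hz: 28.4 dB
Formula: STC ~ round(average of TL values)
Sum = 24.3 + 50.4 + 31.3 + 43.5 + 36.9 + 28.4 = 214.8
Average = 214.8 / 6 = 35.8
Rounded: 36

36


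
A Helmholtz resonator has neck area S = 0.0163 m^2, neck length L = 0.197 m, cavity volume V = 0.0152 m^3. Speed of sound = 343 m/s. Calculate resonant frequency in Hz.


Given values:
  S = 0.0163 m^2, L = 0.197 m, V = 0.0152 m^3, c = 343 m/s
Formula: f = (c / (2*pi)) * sqrt(S / (V * L))
Compute V * L = 0.0152 * 0.197 = 0.0029944
Compute S / (V * L) = 0.0163 / 0.0029944 = 5.4435
Compute sqrt(5.4435) = 2.333131
Compute c / (2*pi) = 343 / 6.283185 = 54.590148
f = 54.590148 * 2.333131 = 127.37

127.37 Hz


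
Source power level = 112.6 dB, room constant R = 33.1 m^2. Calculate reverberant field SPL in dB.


Given values:
  Lw = 112.6 dB, R = 33.1 m^2
Formula: SPL = Lw + 10 * log10(4 / R)
Compute 4 / R = 4 / 33.1 = 0.120846
Compute 10 * log10(0.120846) = -9.1777
SPL = 112.6 + (-9.1777) = 103.42

103.42 dB


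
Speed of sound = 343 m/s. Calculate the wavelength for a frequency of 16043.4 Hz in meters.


Given values:
  c = 343 m/s, f = 16043.4 Hz
Formula: lambda = c / f
lambda = 343 / 16043.4
lambda = 0.0214

0.0214 m


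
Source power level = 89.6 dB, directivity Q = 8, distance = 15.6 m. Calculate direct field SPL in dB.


Given values:
  Lw = 89.6 dB, Q = 8, r = 15.6 m
Formula: SPL = Lw + 10 * log10(Q / (4 * pi * r^2))
Compute 4 * pi * r^2 = 4 * pi * 15.6^2 = 3058.152
Compute Q / denom = 8 / 3058.152 = 0.00261596
Compute 10 * log10(0.00261596) = -25.8237
SPL = 89.6 + (-25.8237) = 63.78

63.78 dB


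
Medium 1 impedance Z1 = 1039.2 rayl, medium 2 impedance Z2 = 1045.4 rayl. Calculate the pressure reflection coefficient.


Given values:
  Z1 = 1039.2 rayl, Z2 = 1045.4 rayl
Formula: R = (Z2 - Z1) / (Z2 + Z1)
Numerator: Z2 - Z1 = 1045.4 - 1039.2 = 6.2
Denominator: Z2 + Z1 = 1045.4 + 1039.2 = 2084.6
R = 6.2 / 2084.6 = 0.003

0.003


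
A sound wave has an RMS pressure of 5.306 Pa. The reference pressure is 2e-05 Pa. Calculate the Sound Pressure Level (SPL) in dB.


Given values:
  p = 5.306 Pa
  p_ref = 2e-05 Pa
Formula: SPL = 20 * log10(p / p_ref)
Compute ratio: p / p_ref = 5.306 / 2e-05 = 265300
Compute log10: log10(265300) = 5.423737
Multiply: SPL = 20 * 5.423737 = 108.47

108.47 dB


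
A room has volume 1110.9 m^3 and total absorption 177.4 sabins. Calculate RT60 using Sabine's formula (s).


Given values:
  V = 1110.9 m^3
  A = 177.4 sabins
Formula: RT60 = 0.161 * V / A
Numerator: 0.161 * 1110.9 = 178.8549
RT60 = 178.8549 / 177.4 = 1.008

1.008 s


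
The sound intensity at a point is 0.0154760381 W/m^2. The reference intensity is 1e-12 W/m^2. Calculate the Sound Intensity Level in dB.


Given values:
  I = 0.0154760381 W/m^2
  I_ref = 1e-12 W/m^2
Formula: SIL = 10 * log10(I / I_ref)
Compute ratio: I / I_ref = 15476038100
Compute log10: log10(15476038100) = 10.18966
Multiply: SIL = 10 * 10.18966 = 101.9

101.9 dB


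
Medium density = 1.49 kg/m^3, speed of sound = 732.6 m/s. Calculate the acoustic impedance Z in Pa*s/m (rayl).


Given values:
  rho = 1.49 kg/m^3
  c = 732.6 m/s
Formula: Z = rho * c
Z = 1.49 * 732.6
Z = 1091.57

1091.57 rayl


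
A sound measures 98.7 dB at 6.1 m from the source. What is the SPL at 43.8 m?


Given values:
  SPL1 = 98.7 dB, r1 = 6.1 m, r2 = 43.8 m
Formula: SPL2 = SPL1 - 20 * log10(r2 / r1)
Compute ratio: r2 / r1 = 43.8 / 6.1 = 7.1803
Compute log10: log10(7.1803) = 0.856143
Compute drop: 20 * 0.856143 = 17.1229
SPL2 = 98.7 - 17.1229 = 81.58

81.58 dB


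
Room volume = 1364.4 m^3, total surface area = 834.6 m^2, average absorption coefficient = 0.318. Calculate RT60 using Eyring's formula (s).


Given values:
  V = 1364.4 m^3, S = 834.6 m^2, alpha = 0.318
Formula: RT60 = 0.161 * V / (-S * ln(1 - alpha))
Compute ln(1 - 0.318) = ln(0.682) = -0.382726
Denominator: -834.6 * -0.382726 = 319.4231
Numerator: 0.161 * 1364.4 = 219.6684
RT60 = 219.6684 / 319.4231 = 0.688

0.688 s


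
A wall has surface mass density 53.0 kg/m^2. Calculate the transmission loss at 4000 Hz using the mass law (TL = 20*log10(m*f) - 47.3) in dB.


Given values:
  m = 53.0 kg/m^2, f = 4000 Hz
Formula: TL = 20 * log10(m * f) - 47.3
Compute m * f = 53.0 * 4000 = 212000.0
Compute log10(212000.0) = 5.326336
Compute 20 * 5.326336 = 106.5267
TL = 106.5267 - 47.3 = 59.23

59.23 dB


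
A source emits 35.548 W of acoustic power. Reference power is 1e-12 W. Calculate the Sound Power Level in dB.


Given values:
  W = 35.548 W
  W_ref = 1e-12 W
Formula: SWL = 10 * log10(W / W_ref)
Compute ratio: W / W_ref = 35548000000000
Compute log10: log10(35548000000000) = 13.550815
Multiply: SWL = 10 * 13.550815 = 135.51

135.51 dB


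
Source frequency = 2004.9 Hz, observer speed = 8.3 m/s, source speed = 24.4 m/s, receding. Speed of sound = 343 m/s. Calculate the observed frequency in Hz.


Given values:
  f_s = 2004.9 Hz, v_o = 8.3 m/s, v_s = 24.4 m/s
  Direction: receding
Formula: f_o = f_s * (c - v_o) / (c + v_s)
Numerator: c - v_o = 343 - 8.3 = 334.7
Denominator: c + v_s = 343 + 24.4 = 367.4
f_o = 2004.9 * 334.7 / 367.4 = 1826.46

1826.46 Hz


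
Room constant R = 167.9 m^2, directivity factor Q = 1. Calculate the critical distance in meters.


Given values:
  R = 167.9 m^2, Q = 1
Formula: d_c = 0.141 * sqrt(Q * R)
Compute Q * R = 1 * 167.9 = 167.9
Compute sqrt(167.9) = 12.9576
d_c = 0.141 * 12.9576 = 1.827

1.827 m


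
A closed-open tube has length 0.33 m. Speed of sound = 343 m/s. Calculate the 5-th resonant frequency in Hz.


Given values:
  Tube type: closed-open, L = 0.33 m, c = 343 m/s, n = 5
Formula: f_n = (2n - 1) * c / (4 * L)
Compute 2n - 1 = 2*5 - 1 = 9
Compute 4 * L = 4 * 0.33 = 1.32
f = 9 * 343 / 1.32
f = 2338.64

2338.64 Hz


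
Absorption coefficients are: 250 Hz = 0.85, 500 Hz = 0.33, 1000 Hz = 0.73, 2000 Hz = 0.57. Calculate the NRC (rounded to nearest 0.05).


Given values:
  a_250 = 0.85, a_500 = 0.33
  a_1000 = 0.73, a_2000 = 0.57
Formula: NRC = (a250 + a500 + a1000 + a2000) / 4
Sum = 0.85 + 0.33 + 0.73 + 0.57 = 2.48
NRC = 2.48 / 4 = 0.62
Rounded to nearest 0.05: 0.6

0.6


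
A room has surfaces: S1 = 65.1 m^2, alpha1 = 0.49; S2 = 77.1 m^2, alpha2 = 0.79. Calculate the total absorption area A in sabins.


Given surfaces:
  Surface 1: 65.1 * 0.49 = 31.899
  Surface 2: 77.1 * 0.79 = 60.909
Formula: A = sum(Si * alpha_i)
A = 31.899 + 60.909
A = 92.81

92.81 sabins


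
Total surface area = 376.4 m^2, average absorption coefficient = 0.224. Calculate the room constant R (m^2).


Given values:
  S = 376.4 m^2, alpha = 0.224
Formula: R = S * alpha / (1 - alpha)
Numerator: 376.4 * 0.224 = 84.3136
Denominator: 1 - 0.224 = 0.776
R = 84.3136 / 0.776 = 108.65

108.65 m^2


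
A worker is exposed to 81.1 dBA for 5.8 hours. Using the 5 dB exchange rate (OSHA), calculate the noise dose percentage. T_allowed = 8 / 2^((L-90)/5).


Given values:
  L = 81.1 dBA, T = 5.8 hours
Formula: T_allowed = 8 / 2^((L - 90) / 5)
Compute exponent: (81.1 - 90) / 5 = -1.78
Compute 2^(-1.78) = 0.291183
T_allowed = 8 / 0.291183 = 27.474131 hours
Dose = (T / T_allowed) * 100
Dose = (5.8 / 27.474131) * 100 = 21.11

21.11 %


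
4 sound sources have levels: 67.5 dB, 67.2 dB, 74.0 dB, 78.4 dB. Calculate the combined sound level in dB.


Formula: L_total = 10 * log10( sum(10^(Li/10)) )
  Source 1: 10^(67.5/10) = 5623413.2519
  Source 2: 10^(67.2/10) = 5248074.6025
  Source 3: 10^(74.0/10) = 25118864.3151
  Source 4: 10^(78.4/10) = 69183097.0919
Sum of linear values = 105173449.2614
L_total = 10 * log10(105173449.2614) = 80.22

80.22 dB


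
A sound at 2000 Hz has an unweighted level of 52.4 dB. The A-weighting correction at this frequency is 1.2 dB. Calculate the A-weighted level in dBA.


Given values:
  SPL = 52.4 dB
  A-weighting at 2000 Hz = 1.2 dB
Formula: L_A = SPL + A_weight
L_A = 52.4 + (1.2)
L_A = 53.6

53.6 dBA


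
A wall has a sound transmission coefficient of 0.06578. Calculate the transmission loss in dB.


Given values:
  tau = 0.06578
Formula: TL = 10 * log10(1 / tau)
Compute 1 / tau = 1 / 0.06578 = 15.2022
Compute log10(15.2022) = 1.181906
TL = 10 * 1.181906 = 11.82

11.82 dB


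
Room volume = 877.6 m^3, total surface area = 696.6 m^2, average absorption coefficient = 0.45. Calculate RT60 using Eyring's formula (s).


Given values:
  V = 877.6 m^3, S = 696.6 m^2, alpha = 0.45
Formula: RT60 = 0.161 * V / (-S * ln(1 - alpha))
Compute ln(1 - 0.45) = ln(0.55) = -0.597837
Denominator: -696.6 * -0.597837 = 416.4533
Numerator: 0.161 * 877.6 = 141.2936
RT60 = 141.2936 / 416.4533 = 0.339

0.339 s


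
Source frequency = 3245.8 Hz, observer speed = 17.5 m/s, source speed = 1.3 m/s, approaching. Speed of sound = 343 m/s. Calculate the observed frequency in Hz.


Given values:
  f_s = 3245.8 Hz, v_o = 17.5 m/s, v_s = 1.3 m/s
  Direction: approaching
Formula: f_o = f_s * (c + v_o) / (c - v_s)
Numerator: c + v_o = 343 + 17.5 = 360.5
Denominator: c - v_s = 343 - 1.3 = 341.7
f_o = 3245.8 * 360.5 / 341.7 = 3424.38

3424.38 Hz


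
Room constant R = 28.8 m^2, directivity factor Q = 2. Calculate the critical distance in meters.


Given values:
  R = 28.8 m^2, Q = 2
Formula: d_c = 0.141 * sqrt(Q * R)
Compute Q * R = 2 * 28.8 = 57.6
Compute sqrt(57.6) = 7.5895
d_c = 0.141 * 7.5895 = 1.07

1.07 m


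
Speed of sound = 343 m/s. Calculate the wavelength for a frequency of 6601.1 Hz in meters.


Given values:
  c = 343 m/s, f = 6601.1 Hz
Formula: lambda = c / f
lambda = 343 / 6601.1
lambda = 0.052

0.052 m


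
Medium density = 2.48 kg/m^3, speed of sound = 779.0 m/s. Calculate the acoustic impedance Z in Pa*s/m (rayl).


Given values:
  rho = 2.48 kg/m^3
  c = 779.0 m/s
Formula: Z = rho * c
Z = 2.48 * 779.0
Z = 1931.92

1931.92 rayl


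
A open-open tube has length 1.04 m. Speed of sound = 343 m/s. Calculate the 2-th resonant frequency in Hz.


Given values:
  Tube type: open-open, L = 1.04 m, c = 343 m/s, n = 2
Formula: f_n = n * c / (2 * L)
Compute 2 * L = 2 * 1.04 = 2.08
f = 2 * 343 / 2.08
f = 329.81

329.81 Hz


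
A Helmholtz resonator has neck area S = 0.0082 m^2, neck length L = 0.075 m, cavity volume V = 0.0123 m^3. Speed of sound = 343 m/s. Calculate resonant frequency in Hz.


Given values:
  S = 0.0082 m^2, L = 0.075 m, V = 0.0123 m^3, c = 343 m/s
Formula: f = (c / (2*pi)) * sqrt(S / (V * L))
Compute V * L = 0.0123 * 0.075 = 0.0009225
Compute S / (V * L) = 0.0082 / 0.0009225 = 8.8889
Compute sqrt(8.8889) = 2.981426
Compute c / (2*pi) = 343 / 6.283185 = 54.590148
f = 54.590148 * 2.981426 = 162.76

162.76 Hz


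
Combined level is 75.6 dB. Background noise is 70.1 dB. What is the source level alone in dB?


Given values:
  L_total = 75.6 dB, L_bg = 70.1 dB
Formula: L_source = 10 * log10(10^(L_total/10) - 10^(L_bg/10))
Convert to linear:
  10^(75.6/10) = 36307805.477
  10^(70.1/10) = 10232929.9228
Difference: 36307805.477 - 10232929.9228 = 26074875.5542
L_source = 10 * log10(26074875.5542) = 74.16

74.16 dB


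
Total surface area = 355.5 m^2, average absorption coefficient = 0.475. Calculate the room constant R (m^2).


Given values:
  S = 355.5 m^2, alpha = 0.475
Formula: R = S * alpha / (1 - alpha)
Numerator: 355.5 * 0.475 = 168.8625
Denominator: 1 - 0.475 = 0.525
R = 168.8625 / 0.525 = 321.64

321.64 m^2


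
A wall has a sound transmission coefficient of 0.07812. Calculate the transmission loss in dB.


Given values:
  tau = 0.07812
Formula: TL = 10 * log10(1 / tau)
Compute 1 / tau = 1 / 0.07812 = 12.8008
Compute log10(12.8008) = 1.107237
TL = 10 * 1.107237 = 11.07

11.07 dB


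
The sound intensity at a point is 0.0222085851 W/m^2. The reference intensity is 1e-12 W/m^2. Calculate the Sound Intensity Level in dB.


Given values:
  I = 0.0222085851 W/m^2
  I_ref = 1e-12 W/m^2
Formula: SIL = 10 * log10(I / I_ref)
Compute ratio: I / I_ref = 22208585100
Compute log10: log10(22208585100) = 10.346521
Multiply: SIL = 10 * 10.346521 = 103.47

103.47 dB


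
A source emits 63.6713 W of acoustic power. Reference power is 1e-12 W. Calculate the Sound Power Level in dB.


Given values:
  W = 63.6713 W
  W_ref = 1e-12 W
Formula: SWL = 10 * log10(W / W_ref)
Compute ratio: W / W_ref = 63671300000000
Compute log10: log10(63671300000000) = 13.803944
Multiply: SWL = 10 * 13.803944 = 138.04

138.04 dB


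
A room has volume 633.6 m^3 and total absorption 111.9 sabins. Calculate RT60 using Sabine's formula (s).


Given values:
  V = 633.6 m^3
  A = 111.9 sabins
Formula: RT60 = 0.161 * V / A
Numerator: 0.161 * 633.6 = 102.0096
RT60 = 102.0096 / 111.9 = 0.912

0.912 s


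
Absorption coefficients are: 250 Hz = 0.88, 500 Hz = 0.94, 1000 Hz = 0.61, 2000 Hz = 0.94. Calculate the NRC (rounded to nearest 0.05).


Given values:
  a_250 = 0.88, a_500 = 0.94
  a_1000 = 0.61, a_2000 = 0.94
Formula: NRC = (a250 + a500 + a1000 + a2000) / 4
Sum = 0.88 + 0.94 + 0.61 + 0.94 = 3.37
NRC = 3.37 / 4 = 0.8425
Rounded to nearest 0.05: 0.85

0.85


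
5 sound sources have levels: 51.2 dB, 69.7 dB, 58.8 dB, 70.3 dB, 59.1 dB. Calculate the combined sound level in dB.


Formula: L_total = 10 * log10( sum(10^(Li/10)) )
  Source 1: 10^(51.2/10) = 131825.6739
  Source 2: 10^(69.7/10) = 9332543.008
  Source 3: 10^(58.8/10) = 758577.575
  Source 4: 10^(70.3/10) = 10715193.0524
  Source 5: 10^(59.1/10) = 812830.5162
Sum of linear values = 21750969.8255
L_total = 10 * log10(21750969.8255) = 73.37

73.37 dB


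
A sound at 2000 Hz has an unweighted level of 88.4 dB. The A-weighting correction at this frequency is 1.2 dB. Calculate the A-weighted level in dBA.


Given values:
  SPL = 88.4 dB
  A-weighting at 2000 Hz = 1.2 dB
Formula: L_A = SPL + A_weight
L_A = 88.4 + (1.2)
L_A = 89.6

89.6 dBA


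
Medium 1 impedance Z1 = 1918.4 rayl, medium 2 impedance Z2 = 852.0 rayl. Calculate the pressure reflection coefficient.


Given values:
  Z1 = 1918.4 rayl, Z2 = 852.0 rayl
Formula: R = (Z2 - Z1) / (Z2 + Z1)
Numerator: Z2 - Z1 = 852.0 - 1918.4 = -1066.4
Denominator: Z2 + Z1 = 852.0 + 1918.4 = 2770.4
R = -1066.4 / 2770.4 = -0.3849

-0.3849


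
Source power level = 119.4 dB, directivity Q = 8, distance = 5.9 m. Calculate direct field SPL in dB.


Given values:
  Lw = 119.4 dB, Q = 8, r = 5.9 m
Formula: SPL = Lw + 10 * log10(Q / (4 * pi * r^2))
Compute 4 * pi * r^2 = 4 * pi * 5.9^2 = 437.4354
Compute Q / denom = 8 / 437.4354 = 0.01828841
Compute 10 * log10(0.01828841) = -17.3782
SPL = 119.4 + (-17.3782) = 102.02

102.02 dB


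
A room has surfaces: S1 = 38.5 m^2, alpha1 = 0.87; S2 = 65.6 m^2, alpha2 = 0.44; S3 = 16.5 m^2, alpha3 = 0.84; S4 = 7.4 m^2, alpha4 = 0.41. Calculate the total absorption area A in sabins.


Given surfaces:
  Surface 1: 38.5 * 0.87 = 33.495
  Surface 2: 65.6 * 0.44 = 28.864
  Surface 3: 16.5 * 0.84 = 13.86
  Surface 4: 7.4 * 0.41 = 3.034
Formula: A = sum(Si * alpha_i)
A = 33.495 + 28.864 + 13.86 + 3.034
A = 79.25

79.25 sabins


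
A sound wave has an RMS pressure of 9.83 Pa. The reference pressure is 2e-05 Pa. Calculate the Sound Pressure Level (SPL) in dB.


Given values:
  p = 9.83 Pa
  p_ref = 2e-05 Pa
Formula: SPL = 20 * log10(p / p_ref)
Compute ratio: p / p_ref = 9.83 / 2e-05 = 491500
Compute log10: log10(491500) = 5.691524
Multiply: SPL = 20 * 5.691524 = 113.83

113.83 dB


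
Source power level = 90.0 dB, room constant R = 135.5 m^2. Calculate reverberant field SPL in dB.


Given values:
  Lw = 90.0 dB, R = 135.5 m^2
Formula: SPL = Lw + 10 * log10(4 / R)
Compute 4 / R = 4 / 135.5 = 0.02952
Compute 10 * log10(0.02952) = -15.2988
SPL = 90.0 + (-15.2988) = 74.7

74.7 dB


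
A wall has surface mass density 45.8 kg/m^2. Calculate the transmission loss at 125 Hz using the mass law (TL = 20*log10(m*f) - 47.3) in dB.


Given values:
  m = 45.8 kg/m^2, f = 125 Hz
Formula: TL = 20 * log10(m * f) - 47.3
Compute m * f = 45.8 * 125 = 5725.0
Compute log10(5725.0) = 3.757775
Compute 20 * 3.757775 = 75.1555
TL = 75.1555 - 47.3 = 27.86

27.86 dB


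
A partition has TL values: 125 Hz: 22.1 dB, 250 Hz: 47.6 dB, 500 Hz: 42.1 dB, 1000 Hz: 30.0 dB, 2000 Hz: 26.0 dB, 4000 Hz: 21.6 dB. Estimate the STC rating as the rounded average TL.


Given TL values at each frequency:
  125 Hz: 22.1 dB
  250 Hz: 47.6 dB
  500 Hz: 42.1 dB
  1000 Hz: 30.0 dB
  2000 Hz: 26.0 dB
  4000 Hz: 21.6 dB
Formula: STC ~ round(average of TL values)
Sum = 22.1 + 47.6 + 42.1 + 30.0 + 26.0 + 21.6 = 189.4
Average = 189.4 / 6 = 31.57
Rounded: 32

32


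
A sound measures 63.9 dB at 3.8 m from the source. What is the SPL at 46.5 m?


Given values:
  SPL1 = 63.9 dB, r1 = 3.8 m, r2 = 46.5 m
Formula: SPL2 = SPL1 - 20 * log10(r2 / r1)
Compute ratio: r2 / r1 = 46.5 / 3.8 = 12.2368
Compute log10: log10(12.2368) = 1.087668
Compute drop: 20 * 1.087668 = 21.7534
SPL2 = 63.9 - 21.7534 = 42.15

42.15 dB


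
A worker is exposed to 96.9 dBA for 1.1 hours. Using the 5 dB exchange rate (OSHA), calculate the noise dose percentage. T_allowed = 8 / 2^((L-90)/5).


Given values:
  L = 96.9 dBA, T = 1.1 hours
Formula: T_allowed = 8 / 2^((L - 90) / 5)
Compute exponent: (96.9 - 90) / 5 = 1.38
Compute 2^(1.38) = 2.602684
T_allowed = 8 / 2.602684 = 3.07375 hours
Dose = (T / T_allowed) * 100
Dose = (1.1 / 3.07375) * 100 = 35.79

35.79 %


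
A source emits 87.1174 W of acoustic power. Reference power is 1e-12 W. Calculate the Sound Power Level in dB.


Given values:
  W = 87.1174 W
  W_ref = 1e-12 W
Formula: SWL = 10 * log10(W / W_ref)
Compute ratio: W / W_ref = 87117400000000
Compute log10: log10(87117400000000) = 13.940105
Multiply: SWL = 10 * 13.940105 = 139.4

139.4 dB


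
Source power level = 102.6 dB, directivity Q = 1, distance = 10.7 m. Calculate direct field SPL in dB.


Given values:
  Lw = 102.6 dB, Q = 1, r = 10.7 m
Formula: SPL = Lw + 10 * log10(Q / (4 * pi * r^2))
Compute 4 * pi * r^2 = 4 * pi * 10.7^2 = 1438.7238
Compute Q / denom = 1 / 1438.7238 = 0.00069506
Compute 10 * log10(0.00069506) = -31.5798
SPL = 102.6 + (-31.5798) = 71.02

71.02 dB


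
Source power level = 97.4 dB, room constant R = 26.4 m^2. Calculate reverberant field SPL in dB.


Given values:
  Lw = 97.4 dB, R = 26.4 m^2
Formula: SPL = Lw + 10 * log10(4 / R)
Compute 4 / R = 4 / 26.4 = 0.151515
Compute 10 * log10(0.151515) = -8.1954
SPL = 97.4 + (-8.1954) = 89.2

89.2 dB


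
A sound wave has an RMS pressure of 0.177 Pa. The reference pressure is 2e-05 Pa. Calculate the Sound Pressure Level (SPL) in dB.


Given values:
  p = 0.177 Pa
  p_ref = 2e-05 Pa
Formula: SPL = 20 * log10(p / p_ref)
Compute ratio: p / p_ref = 0.177 / 2e-05 = 8850
Compute log10: log10(8850) = 3.946943
Multiply: SPL = 20 * 3.946943 = 78.94

78.94 dB


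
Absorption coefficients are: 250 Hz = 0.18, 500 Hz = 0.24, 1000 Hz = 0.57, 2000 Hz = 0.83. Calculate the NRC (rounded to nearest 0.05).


Given values:
  a_250 = 0.18, a_500 = 0.24
  a_1000 = 0.57, a_2000 = 0.83
Formula: NRC = (a250 + a500 + a1000 + a2000) / 4
Sum = 0.18 + 0.24 + 0.57 + 0.83 = 1.82
NRC = 1.82 / 4 = 0.455
Rounded to nearest 0.05: 0.45

0.45


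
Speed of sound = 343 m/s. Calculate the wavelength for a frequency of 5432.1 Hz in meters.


Given values:
  c = 343 m/s, f = 5432.1 Hz
Formula: lambda = c / f
lambda = 343 / 5432.1
lambda = 0.0631

0.0631 m


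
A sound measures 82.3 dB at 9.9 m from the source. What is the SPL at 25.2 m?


Given values:
  SPL1 = 82.3 dB, r1 = 9.9 m, r2 = 25.2 m
Formula: SPL2 = SPL1 - 20 * log10(r2 / r1)
Compute ratio: r2 / r1 = 25.2 / 9.9 = 2.5455
Compute log10: log10(2.5455) = 0.405773
Compute drop: 20 * 0.405773 = 8.1155
SPL2 = 82.3 - 8.1155 = 74.18

74.18 dB


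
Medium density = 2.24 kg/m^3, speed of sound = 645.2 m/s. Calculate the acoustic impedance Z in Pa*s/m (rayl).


Given values:
  rho = 2.24 kg/m^3
  c = 645.2 m/s
Formula: Z = rho * c
Z = 2.24 * 645.2
Z = 1445.25

1445.25 rayl


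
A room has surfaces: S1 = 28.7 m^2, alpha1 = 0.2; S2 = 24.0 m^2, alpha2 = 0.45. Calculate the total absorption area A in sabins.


Given surfaces:
  Surface 1: 28.7 * 0.2 = 5.74
  Surface 2: 24.0 * 0.45 = 10.8
Formula: A = sum(Si * alpha_i)
A = 5.74 + 10.8
A = 16.54

16.54 sabins


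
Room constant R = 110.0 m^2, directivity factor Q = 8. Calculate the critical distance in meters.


Given values:
  R = 110.0 m^2, Q = 8
Formula: d_c = 0.141 * sqrt(Q * R)
Compute Q * R = 8 * 110.0 = 880.0
Compute sqrt(880.0) = 29.6648
d_c = 0.141 * 29.6648 = 4.183

4.183 m


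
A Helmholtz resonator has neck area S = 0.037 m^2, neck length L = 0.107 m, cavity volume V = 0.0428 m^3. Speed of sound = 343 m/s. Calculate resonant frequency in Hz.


Given values:
  S = 0.037 m^2, L = 0.107 m, V = 0.0428 m^3, c = 343 m/s
Formula: f = (c / (2*pi)) * sqrt(S / (V * L))
Compute V * L = 0.0428 * 0.107 = 0.0045796
Compute S / (V * L) = 0.037 / 0.0045796 = 8.0793
Compute sqrt(8.0793) = 2.842411
Compute c / (2*pi) = 343 / 6.283185 = 54.590148
f = 54.590148 * 2.842411 = 155.17

155.17 Hz


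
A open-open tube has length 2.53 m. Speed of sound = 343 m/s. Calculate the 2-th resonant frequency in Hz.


Given values:
  Tube type: open-open, L = 2.53 m, c = 343 m/s, n = 2
Formula: f_n = n * c / (2 * L)
Compute 2 * L = 2 * 2.53 = 5.06
f = 2 * 343 / 5.06
f = 135.57

135.57 Hz


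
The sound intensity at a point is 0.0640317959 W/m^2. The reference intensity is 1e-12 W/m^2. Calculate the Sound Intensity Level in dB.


Given values:
  I = 0.0640317959 W/m^2
  I_ref = 1e-12 W/m^2
Formula: SIL = 10 * log10(I / I_ref)
Compute ratio: I / I_ref = 64031795900
Compute log10: log10(64031795900) = 10.806396
Multiply: SIL = 10 * 10.806396 = 108.06

108.06 dB


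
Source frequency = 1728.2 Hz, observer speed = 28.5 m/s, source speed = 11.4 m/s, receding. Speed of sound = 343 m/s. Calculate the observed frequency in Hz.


Given values:
  f_s = 1728.2 Hz, v_o = 28.5 m/s, v_s = 11.4 m/s
  Direction: receding
Formula: f_o = f_s * (c - v_o) / (c + v_s)
Numerator: c - v_o = 343 - 28.5 = 314.5
Denominator: c + v_s = 343 + 11.4 = 354.4
f_o = 1728.2 * 314.5 / 354.4 = 1533.63

1533.63 Hz


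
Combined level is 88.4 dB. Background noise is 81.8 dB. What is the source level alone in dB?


Given values:
  L_total = 88.4 dB, L_bg = 81.8 dB
Formula: L_source = 10 * log10(10^(L_total/10) - 10^(L_bg/10))
Convert to linear:
  10^(88.4/10) = 691830970.9189
  10^(81.8/10) = 151356124.8436
Difference: 691830970.9189 - 151356124.8436 = 540474846.0753
L_source = 10 * log10(540474846.0753) = 87.33

87.33 dB


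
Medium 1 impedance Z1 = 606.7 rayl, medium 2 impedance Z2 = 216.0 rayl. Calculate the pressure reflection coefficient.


Given values:
  Z1 = 606.7 rayl, Z2 = 216.0 rayl
Formula: R = (Z2 - Z1) / (Z2 + Z1)
Numerator: Z2 - Z1 = 216.0 - 606.7 = -390.7
Denominator: Z2 + Z1 = 216.0 + 606.7 = 822.7
R = -390.7 / 822.7 = -0.4749

-0.4749


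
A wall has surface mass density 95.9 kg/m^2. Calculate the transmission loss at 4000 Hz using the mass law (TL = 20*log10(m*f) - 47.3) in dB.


Given values:
  m = 95.9 kg/m^2, f = 4000 Hz
Formula: TL = 20 * log10(m * f) - 47.3
Compute m * f = 95.9 * 4000 = 383600.0
Compute log10(383600.0) = 5.583879
Compute 20 * 5.583879 = 111.6776
TL = 111.6776 - 47.3 = 64.38

64.38 dB


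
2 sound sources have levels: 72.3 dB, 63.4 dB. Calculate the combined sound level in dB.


Formula: L_total = 10 * log10( sum(10^(Li/10)) )
  Source 1: 10^(72.3/10) = 16982436.5246
  Source 2: 10^(63.4/10) = 2187761.6239
Sum of linear values = 19170198.1485
L_total = 10 * log10(19170198.1485) = 72.83

72.83 dB


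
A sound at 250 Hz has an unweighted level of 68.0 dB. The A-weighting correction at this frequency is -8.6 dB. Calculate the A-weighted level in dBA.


Given values:
  SPL = 68.0 dB
  A-weighting at 250 Hz = -8.6 dB
Formula: L_A = SPL + A_weight
L_A = 68.0 + (-8.6)
L_A = 59.4

59.4 dBA


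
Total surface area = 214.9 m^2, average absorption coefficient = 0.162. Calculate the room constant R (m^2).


Given values:
  S = 214.9 m^2, alpha = 0.162
Formula: R = S * alpha / (1 - alpha)
Numerator: 214.9 * 0.162 = 34.8138
Denominator: 1 - 0.162 = 0.838
R = 34.8138 / 0.838 = 41.54

41.54 m^2


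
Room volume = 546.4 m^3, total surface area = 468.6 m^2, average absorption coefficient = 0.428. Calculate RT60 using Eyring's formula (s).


Given values:
  V = 546.4 m^3, S = 468.6 m^2, alpha = 0.428
Formula: RT60 = 0.161 * V / (-S * ln(1 - alpha))
Compute ln(1 - 0.428) = ln(0.572) = -0.558616
Denominator: -468.6 * -0.558616 = 261.7675
Numerator: 0.161 * 546.4 = 87.9704
RT60 = 87.9704 / 261.7675 = 0.336

0.336 s


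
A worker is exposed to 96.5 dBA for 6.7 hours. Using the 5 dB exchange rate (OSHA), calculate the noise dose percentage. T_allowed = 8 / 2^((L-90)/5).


Given values:
  L = 96.5 dBA, T = 6.7 hours
Formula: T_allowed = 8 / 2^((L - 90) / 5)
Compute exponent: (96.5 - 90) / 5 = 1.3
Compute 2^(1.3) = 2.462289
T_allowed = 8 / 2.462289 = 3.249009 hours
Dose = (T / T_allowed) * 100
Dose = (6.7 / 3.249009) * 100 = 206.22

206.22 %


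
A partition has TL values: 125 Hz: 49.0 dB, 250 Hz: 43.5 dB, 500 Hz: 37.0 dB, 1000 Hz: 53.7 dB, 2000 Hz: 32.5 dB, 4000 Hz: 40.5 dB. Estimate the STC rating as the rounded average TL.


Given TL values at each frequency:
  125 Hz: 49.0 dB
  250 Hz: 43.5 dB
  500 Hz: 37.0 dB
  1000 Hz: 53.7 dB
  2000 Hz: 32.5 dB
  4000 Hz: 40.5 dB
Formula: STC ~ round(average of TL values)
Sum = 49.0 + 43.5 + 37.0 + 53.7 + 32.5 + 40.5 = 256.2
Average = 256.2 / 6 = 42.7
Rounded: 43

43


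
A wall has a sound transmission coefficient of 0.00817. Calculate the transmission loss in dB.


Given values:
  tau = 0.00817
Formula: TL = 10 * log10(1 / tau)
Compute 1 / tau = 1 / 0.00817 = 122.399
Compute log10(122.399) = 2.087778
TL = 10 * 2.087778 = 20.88

20.88 dB


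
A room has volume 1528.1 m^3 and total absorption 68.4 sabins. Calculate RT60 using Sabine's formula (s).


Given values:
  V = 1528.1 m^3
  A = 68.4 sabins
Formula: RT60 = 0.161 * V / A
Numerator: 0.161 * 1528.1 = 246.0241
RT60 = 246.0241 / 68.4 = 3.597

3.597 s


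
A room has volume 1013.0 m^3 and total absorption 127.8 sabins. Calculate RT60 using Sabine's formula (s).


Given values:
  V = 1013.0 m^3
  A = 127.8 sabins
Formula: RT60 = 0.161 * V / A
Numerator: 0.161 * 1013.0 = 163.093
RT60 = 163.093 / 127.8 = 1.276

1.276 s


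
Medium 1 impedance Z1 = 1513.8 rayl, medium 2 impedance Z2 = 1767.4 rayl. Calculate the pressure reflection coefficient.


Given values:
  Z1 = 1513.8 rayl, Z2 = 1767.4 rayl
Formula: R = (Z2 - Z1) / (Z2 + Z1)
Numerator: Z2 - Z1 = 1767.4 - 1513.8 = 253.6
Denominator: Z2 + Z1 = 1767.4 + 1513.8 = 3281.2
R = 253.6 / 3281.2 = 0.0773

0.0773


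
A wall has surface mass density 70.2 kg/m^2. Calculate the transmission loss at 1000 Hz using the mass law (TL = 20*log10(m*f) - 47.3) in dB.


Given values:
  m = 70.2 kg/m^2, f = 1000 Hz
Formula: TL = 20 * log10(m * f) - 47.3
Compute m * f = 70.2 * 1000 = 70200.0
Compute log10(70200.0) = 4.846337
Compute 20 * 4.846337 = 96.9267
TL = 96.9267 - 47.3 = 49.63

49.63 dB


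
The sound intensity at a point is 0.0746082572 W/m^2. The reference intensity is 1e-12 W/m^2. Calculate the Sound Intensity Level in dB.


Given values:
  I = 0.0746082572 W/m^2
  I_ref = 1e-12 W/m^2
Formula: SIL = 10 * log10(I / I_ref)
Compute ratio: I / I_ref = 74608257200
Compute log10: log10(74608257200) = 10.872787
Multiply: SIL = 10 * 10.872787 = 108.73

108.73 dB


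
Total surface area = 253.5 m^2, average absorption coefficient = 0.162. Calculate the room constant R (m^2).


Given values:
  S = 253.5 m^2, alpha = 0.162
Formula: R = S * alpha / (1 - alpha)
Numerator: 253.5 * 0.162 = 41.067
Denominator: 1 - 0.162 = 0.838
R = 41.067 / 0.838 = 49.01

49.01 m^2


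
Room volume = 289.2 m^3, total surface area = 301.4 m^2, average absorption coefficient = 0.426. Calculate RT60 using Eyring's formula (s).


Given values:
  V = 289.2 m^3, S = 301.4 m^2, alpha = 0.426
Formula: RT60 = 0.161 * V / (-S * ln(1 - alpha))
Compute ln(1 - 0.426) = ln(0.574) = -0.555126
Denominator: -301.4 * -0.555126 = 167.315
Numerator: 0.161 * 289.2 = 46.5612
RT60 = 46.5612 / 167.315 = 0.278

0.278 s


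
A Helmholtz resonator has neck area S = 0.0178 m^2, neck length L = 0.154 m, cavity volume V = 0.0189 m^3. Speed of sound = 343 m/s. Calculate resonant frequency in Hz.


Given values:
  S = 0.0178 m^2, L = 0.154 m, V = 0.0189 m^3, c = 343 m/s
Formula: f = (c / (2*pi)) * sqrt(S / (V * L))
Compute V * L = 0.0189 * 0.154 = 0.0029106
Compute S / (V * L) = 0.0178 / 0.0029106 = 6.1156
Compute sqrt(6.1156) = 2.472974
Compute c / (2*pi) = 343 / 6.283185 = 54.590148
f = 54.590148 * 2.472974 = 135.0

135.0 Hz


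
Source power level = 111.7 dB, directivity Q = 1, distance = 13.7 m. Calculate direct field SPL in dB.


Given values:
  Lw = 111.7 dB, Q = 1, r = 13.7 m
Formula: SPL = Lw + 10 * log10(Q / (4 * pi * r^2))
Compute 4 * pi * r^2 = 4 * pi * 13.7^2 = 2358.5821
Compute Q / denom = 1 / 2358.5821 = 0.00042398
Compute 10 * log10(0.00042398) = -33.7265
SPL = 111.7 + (-33.7265) = 77.97

77.97 dB


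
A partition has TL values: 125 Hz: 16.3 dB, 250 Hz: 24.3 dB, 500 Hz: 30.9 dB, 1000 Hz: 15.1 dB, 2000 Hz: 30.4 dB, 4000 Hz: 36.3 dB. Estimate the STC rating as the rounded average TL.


Given TL values at each frequency:
  125 Hz: 16.3 dB
  250 Hz: 24.3 dB
  500 Hz: 30.9 dB
  1000 Hz: 15.1 dB
  2000 Hz: 30.4 dB
  4000 Hz: 36.3 dB
Formula: STC ~ round(average of TL values)
Sum = 16.3 + 24.3 + 30.9 + 15.1 + 30.4 + 36.3 = 153.3
Average = 153.3 / 6 = 25.55
Rounded: 26

26


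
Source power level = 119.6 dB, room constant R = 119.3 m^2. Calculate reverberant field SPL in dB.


Given values:
  Lw = 119.6 dB, R = 119.3 m^2
Formula: SPL = Lw + 10 * log10(4 / R)
Compute 4 / R = 4 / 119.3 = 0.033529
Compute 10 * log10(0.033529) = -14.7458
SPL = 119.6 + (-14.7458) = 104.85

104.85 dB


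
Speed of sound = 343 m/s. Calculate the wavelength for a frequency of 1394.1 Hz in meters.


Given values:
  c = 343 m/s, f = 1394.1 Hz
Formula: lambda = c / f
lambda = 343 / 1394.1
lambda = 0.246

0.246 m


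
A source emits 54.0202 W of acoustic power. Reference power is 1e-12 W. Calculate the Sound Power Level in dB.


Given values:
  W = 54.0202 W
  W_ref = 1e-12 W
Formula: SWL = 10 * log10(W / W_ref)
Compute ratio: W / W_ref = 54020200000000
Compute log10: log10(54020200000000) = 13.732556
Multiply: SWL = 10 * 13.732556 = 137.33

137.33 dB


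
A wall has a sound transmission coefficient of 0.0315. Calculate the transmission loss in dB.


Given values:
  tau = 0.0315
Formula: TL = 10 * log10(1 / tau)
Compute 1 / tau = 1 / 0.0315 = 31.746
Compute log10(31.746) = 1.501689
TL = 10 * 1.501689 = 15.02

15.02 dB


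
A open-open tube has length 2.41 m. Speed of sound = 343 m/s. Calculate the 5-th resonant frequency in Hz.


Given values:
  Tube type: open-open, L = 2.41 m, c = 343 m/s, n = 5
Formula: f_n = n * c / (2 * L)
Compute 2 * L = 2 * 2.41 = 4.82
f = 5 * 343 / 4.82
f = 355.81

355.81 Hz


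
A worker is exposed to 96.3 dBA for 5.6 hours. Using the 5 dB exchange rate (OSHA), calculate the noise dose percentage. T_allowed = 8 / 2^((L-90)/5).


Given values:
  L = 96.3 dBA, T = 5.6 hours
Formula: T_allowed = 8 / 2^((L - 90) / 5)
Compute exponent: (96.3 - 90) / 5 = 1.26
Compute 2^(1.26) = 2.394957
T_allowed = 8 / 2.394957 = 3.340352 hours
Dose = (T / T_allowed) * 100
Dose = (5.6 / 3.340352) * 100 = 167.65

167.65 %


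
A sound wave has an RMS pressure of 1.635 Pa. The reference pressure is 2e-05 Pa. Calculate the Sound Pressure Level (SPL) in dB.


Given values:
  p = 1.635 Pa
  p_ref = 2e-05 Pa
Formula: SPL = 20 * log10(p / p_ref)
Compute ratio: p / p_ref = 1.635 / 2e-05 = 81750
Compute log10: log10(81750) = 4.912488
Multiply: SPL = 20 * 4.912488 = 98.25

98.25 dB


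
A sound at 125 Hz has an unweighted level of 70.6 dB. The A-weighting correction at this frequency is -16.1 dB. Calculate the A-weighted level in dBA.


Given values:
  SPL = 70.6 dB
  A-weighting at 125 Hz = -16.1 dB
Formula: L_A = SPL + A_weight
L_A = 70.6 + (-16.1)
L_A = 54.5

54.5 dBA


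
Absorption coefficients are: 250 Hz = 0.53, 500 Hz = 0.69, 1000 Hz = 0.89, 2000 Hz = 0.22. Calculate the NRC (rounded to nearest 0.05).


Given values:
  a_250 = 0.53, a_500 = 0.69
  a_1000 = 0.89, a_2000 = 0.22
Formula: NRC = (a250 + a500 + a1000 + a2000) / 4
Sum = 0.53 + 0.69 + 0.89 + 0.22 = 2.33
NRC = 2.33 / 4 = 0.5825
Rounded to nearest 0.05: 0.6

0.6


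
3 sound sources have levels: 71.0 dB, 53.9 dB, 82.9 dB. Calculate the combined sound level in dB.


Formula: L_total = 10 * log10( sum(10^(Li/10)) )
  Source 1: 10^(71.0/10) = 12589254.1179
  Source 2: 10^(53.9/10) = 245470.8916
  Source 3: 10^(82.9/10) = 194984459.9758
Sum of linear values = 207819184.9853
L_total = 10 * log10(207819184.9853) = 83.18

83.18 dB


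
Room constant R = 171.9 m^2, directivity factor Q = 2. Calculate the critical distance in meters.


Given values:
  R = 171.9 m^2, Q = 2
Formula: d_c = 0.141 * sqrt(Q * R)
Compute Q * R = 2 * 171.9 = 343.8
Compute sqrt(343.8) = 18.5418
d_c = 0.141 * 18.5418 = 2.614

2.614 m


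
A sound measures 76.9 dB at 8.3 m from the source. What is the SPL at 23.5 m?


Given values:
  SPL1 = 76.9 dB, r1 = 8.3 m, r2 = 23.5 m
Formula: SPL2 = SPL1 - 20 * log10(r2 / r1)
Compute ratio: r2 / r1 = 23.5 / 8.3 = 2.8313
Compute log10: log10(2.8313) = 0.451986
Compute drop: 20 * 0.451986 = 9.0397
SPL2 = 76.9 - 9.0397 = 67.86

67.86 dB


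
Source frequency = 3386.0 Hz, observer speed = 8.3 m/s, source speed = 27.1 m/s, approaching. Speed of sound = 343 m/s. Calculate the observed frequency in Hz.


Given values:
  f_s = 3386.0 Hz, v_o = 8.3 m/s, v_s = 27.1 m/s
  Direction: approaching
Formula: f_o = f_s * (c + v_o) / (c - v_s)
Numerator: c + v_o = 343 + 8.3 = 351.3
Denominator: c - v_s = 343 - 27.1 = 315.9
f_o = 3386.0 * 351.3 / 315.9 = 3765.44

3765.44 Hz


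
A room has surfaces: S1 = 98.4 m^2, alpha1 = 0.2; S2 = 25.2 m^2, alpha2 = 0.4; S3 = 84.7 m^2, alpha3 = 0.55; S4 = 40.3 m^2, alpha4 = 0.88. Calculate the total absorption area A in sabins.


Given surfaces:
  Surface 1: 98.4 * 0.2 = 19.68
  Surface 2: 25.2 * 0.4 = 10.08
  Surface 3: 84.7 * 0.55 = 46.585
  Surface 4: 40.3 * 0.88 = 35.464
Formula: A = sum(Si * alpha_i)
A = 19.68 + 10.08 + 46.585 + 35.464
A = 111.81

111.81 sabins


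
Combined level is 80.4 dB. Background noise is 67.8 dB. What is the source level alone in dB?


Given values:
  L_total = 80.4 dB, L_bg = 67.8 dB
Formula: L_source = 10 * log10(10^(L_total/10) - 10^(L_bg/10))
Convert to linear:
  10^(80.4/10) = 109647819.6143
  10^(67.8/10) = 6025595.8607
Difference: 109647819.6143 - 6025595.8607 = 103622223.7536
L_source = 10 * log10(103622223.7536) = 80.15

80.15 dB


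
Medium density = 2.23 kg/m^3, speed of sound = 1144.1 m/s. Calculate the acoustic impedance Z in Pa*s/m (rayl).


Given values:
  rho = 2.23 kg/m^3
  c = 1144.1 m/s
Formula: Z = rho * c
Z = 2.23 * 1144.1
Z = 2551.34

2551.34 rayl


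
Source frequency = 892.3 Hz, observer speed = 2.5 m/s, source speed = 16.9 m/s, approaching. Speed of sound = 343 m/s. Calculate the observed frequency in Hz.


Given values:
  f_s = 892.3 Hz, v_o = 2.5 m/s, v_s = 16.9 m/s
  Direction: approaching
Formula: f_o = f_s * (c + v_o) / (c - v_s)
Numerator: c + v_o = 343 + 2.5 = 345.5
Denominator: c - v_s = 343 - 16.9 = 326.1
f_o = 892.3 * 345.5 / 326.1 = 945.38

945.38 Hz
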